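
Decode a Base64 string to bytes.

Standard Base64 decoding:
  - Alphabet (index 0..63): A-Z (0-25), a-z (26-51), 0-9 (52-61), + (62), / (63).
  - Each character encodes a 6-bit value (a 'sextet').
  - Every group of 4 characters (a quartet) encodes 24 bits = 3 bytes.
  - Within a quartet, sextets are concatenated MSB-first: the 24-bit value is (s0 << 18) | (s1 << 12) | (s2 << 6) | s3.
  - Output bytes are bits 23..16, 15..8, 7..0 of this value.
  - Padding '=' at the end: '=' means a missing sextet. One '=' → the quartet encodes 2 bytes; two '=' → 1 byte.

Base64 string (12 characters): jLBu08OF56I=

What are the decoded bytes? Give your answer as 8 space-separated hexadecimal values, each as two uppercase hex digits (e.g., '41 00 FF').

After char 0 ('j'=35): chars_in_quartet=1 acc=0x23 bytes_emitted=0
After char 1 ('L'=11): chars_in_quartet=2 acc=0x8CB bytes_emitted=0
After char 2 ('B'=1): chars_in_quartet=3 acc=0x232C1 bytes_emitted=0
After char 3 ('u'=46): chars_in_quartet=4 acc=0x8CB06E -> emit 8C B0 6E, reset; bytes_emitted=3
After char 4 ('0'=52): chars_in_quartet=1 acc=0x34 bytes_emitted=3
After char 5 ('8'=60): chars_in_quartet=2 acc=0xD3C bytes_emitted=3
After char 6 ('O'=14): chars_in_quartet=3 acc=0x34F0E bytes_emitted=3
After char 7 ('F'=5): chars_in_quartet=4 acc=0xD3C385 -> emit D3 C3 85, reset; bytes_emitted=6
After char 8 ('5'=57): chars_in_quartet=1 acc=0x39 bytes_emitted=6
After char 9 ('6'=58): chars_in_quartet=2 acc=0xE7A bytes_emitted=6
After char 10 ('I'=8): chars_in_quartet=3 acc=0x39E88 bytes_emitted=6
Padding '=': partial quartet acc=0x39E88 -> emit E7 A2; bytes_emitted=8

Answer: 8C B0 6E D3 C3 85 E7 A2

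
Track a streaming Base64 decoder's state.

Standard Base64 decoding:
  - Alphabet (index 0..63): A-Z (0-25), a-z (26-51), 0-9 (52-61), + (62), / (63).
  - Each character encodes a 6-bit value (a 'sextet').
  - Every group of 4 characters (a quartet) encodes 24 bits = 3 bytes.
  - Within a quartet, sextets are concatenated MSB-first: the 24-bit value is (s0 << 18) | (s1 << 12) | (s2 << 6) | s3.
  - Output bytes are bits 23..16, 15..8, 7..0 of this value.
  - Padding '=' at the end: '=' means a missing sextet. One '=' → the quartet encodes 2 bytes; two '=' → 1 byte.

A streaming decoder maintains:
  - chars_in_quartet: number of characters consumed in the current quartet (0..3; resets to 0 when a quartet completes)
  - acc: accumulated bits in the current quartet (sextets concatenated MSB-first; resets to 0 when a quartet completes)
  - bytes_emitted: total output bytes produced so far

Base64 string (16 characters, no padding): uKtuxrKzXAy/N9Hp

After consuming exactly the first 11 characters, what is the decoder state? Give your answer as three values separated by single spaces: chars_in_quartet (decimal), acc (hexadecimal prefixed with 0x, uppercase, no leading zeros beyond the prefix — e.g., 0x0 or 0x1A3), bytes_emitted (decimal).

After char 0 ('u'=46): chars_in_quartet=1 acc=0x2E bytes_emitted=0
After char 1 ('K'=10): chars_in_quartet=2 acc=0xB8A bytes_emitted=0
After char 2 ('t'=45): chars_in_quartet=3 acc=0x2E2AD bytes_emitted=0
After char 3 ('u'=46): chars_in_quartet=4 acc=0xB8AB6E -> emit B8 AB 6E, reset; bytes_emitted=3
After char 4 ('x'=49): chars_in_quartet=1 acc=0x31 bytes_emitted=3
After char 5 ('r'=43): chars_in_quartet=2 acc=0xC6B bytes_emitted=3
After char 6 ('K'=10): chars_in_quartet=3 acc=0x31ACA bytes_emitted=3
After char 7 ('z'=51): chars_in_quartet=4 acc=0xC6B2B3 -> emit C6 B2 B3, reset; bytes_emitted=6
After char 8 ('X'=23): chars_in_quartet=1 acc=0x17 bytes_emitted=6
After char 9 ('A'=0): chars_in_quartet=2 acc=0x5C0 bytes_emitted=6
After char 10 ('y'=50): chars_in_quartet=3 acc=0x17032 bytes_emitted=6

Answer: 3 0x17032 6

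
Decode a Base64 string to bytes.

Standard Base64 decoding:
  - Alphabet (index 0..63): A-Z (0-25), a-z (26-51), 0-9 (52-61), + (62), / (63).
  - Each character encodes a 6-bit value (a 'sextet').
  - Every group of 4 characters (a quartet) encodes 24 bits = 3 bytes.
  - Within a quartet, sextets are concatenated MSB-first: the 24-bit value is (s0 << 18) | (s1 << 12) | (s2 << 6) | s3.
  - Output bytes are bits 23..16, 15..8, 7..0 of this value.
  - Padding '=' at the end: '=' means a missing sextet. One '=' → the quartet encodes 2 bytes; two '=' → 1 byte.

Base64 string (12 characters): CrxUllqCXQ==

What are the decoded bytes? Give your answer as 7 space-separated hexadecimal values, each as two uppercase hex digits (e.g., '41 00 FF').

After char 0 ('C'=2): chars_in_quartet=1 acc=0x2 bytes_emitted=0
After char 1 ('r'=43): chars_in_quartet=2 acc=0xAB bytes_emitted=0
After char 2 ('x'=49): chars_in_quartet=3 acc=0x2AF1 bytes_emitted=0
After char 3 ('U'=20): chars_in_quartet=4 acc=0xABC54 -> emit 0A BC 54, reset; bytes_emitted=3
After char 4 ('l'=37): chars_in_quartet=1 acc=0x25 bytes_emitted=3
After char 5 ('l'=37): chars_in_quartet=2 acc=0x965 bytes_emitted=3
After char 6 ('q'=42): chars_in_quartet=3 acc=0x2596A bytes_emitted=3
After char 7 ('C'=2): chars_in_quartet=4 acc=0x965A82 -> emit 96 5A 82, reset; bytes_emitted=6
After char 8 ('X'=23): chars_in_quartet=1 acc=0x17 bytes_emitted=6
After char 9 ('Q'=16): chars_in_quartet=2 acc=0x5D0 bytes_emitted=6
Padding '==': partial quartet acc=0x5D0 -> emit 5D; bytes_emitted=7

Answer: 0A BC 54 96 5A 82 5D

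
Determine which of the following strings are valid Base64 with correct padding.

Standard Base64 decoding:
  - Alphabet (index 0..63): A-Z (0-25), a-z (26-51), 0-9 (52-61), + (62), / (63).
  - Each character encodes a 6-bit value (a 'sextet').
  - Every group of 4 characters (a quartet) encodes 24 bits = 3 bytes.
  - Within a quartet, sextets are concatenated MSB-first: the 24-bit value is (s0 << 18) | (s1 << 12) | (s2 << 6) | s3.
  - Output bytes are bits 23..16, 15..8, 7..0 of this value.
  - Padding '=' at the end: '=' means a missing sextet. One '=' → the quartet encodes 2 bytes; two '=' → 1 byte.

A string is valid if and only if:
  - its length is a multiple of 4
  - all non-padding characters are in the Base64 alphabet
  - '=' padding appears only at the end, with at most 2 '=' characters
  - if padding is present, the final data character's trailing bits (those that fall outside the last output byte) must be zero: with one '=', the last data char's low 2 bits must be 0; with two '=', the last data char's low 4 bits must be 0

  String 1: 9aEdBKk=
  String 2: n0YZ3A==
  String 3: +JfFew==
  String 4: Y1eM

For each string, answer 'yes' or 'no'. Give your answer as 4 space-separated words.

Answer: yes yes yes yes

Derivation:
String 1: '9aEdBKk=' → valid
String 2: 'n0YZ3A==' → valid
String 3: '+JfFew==' → valid
String 4: 'Y1eM' → valid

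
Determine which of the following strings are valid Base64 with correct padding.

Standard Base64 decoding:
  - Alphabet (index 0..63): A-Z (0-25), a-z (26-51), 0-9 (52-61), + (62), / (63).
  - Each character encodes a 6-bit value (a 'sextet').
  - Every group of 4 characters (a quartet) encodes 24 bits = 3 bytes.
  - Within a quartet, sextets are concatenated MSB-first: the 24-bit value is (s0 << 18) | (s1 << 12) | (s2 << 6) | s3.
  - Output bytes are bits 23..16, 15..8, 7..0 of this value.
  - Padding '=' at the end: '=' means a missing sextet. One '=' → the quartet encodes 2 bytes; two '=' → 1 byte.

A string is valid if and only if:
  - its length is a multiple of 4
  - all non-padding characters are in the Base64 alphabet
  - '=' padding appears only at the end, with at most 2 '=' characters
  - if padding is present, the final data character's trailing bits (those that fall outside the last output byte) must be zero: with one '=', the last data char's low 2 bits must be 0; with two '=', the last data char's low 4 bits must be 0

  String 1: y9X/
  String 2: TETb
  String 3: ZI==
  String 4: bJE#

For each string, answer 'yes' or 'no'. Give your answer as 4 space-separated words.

String 1: 'y9X/' → valid
String 2: 'TETb' → valid
String 3: 'ZI==' → invalid (bad trailing bits)
String 4: 'bJE#' → invalid (bad char(s): ['#'])

Answer: yes yes no no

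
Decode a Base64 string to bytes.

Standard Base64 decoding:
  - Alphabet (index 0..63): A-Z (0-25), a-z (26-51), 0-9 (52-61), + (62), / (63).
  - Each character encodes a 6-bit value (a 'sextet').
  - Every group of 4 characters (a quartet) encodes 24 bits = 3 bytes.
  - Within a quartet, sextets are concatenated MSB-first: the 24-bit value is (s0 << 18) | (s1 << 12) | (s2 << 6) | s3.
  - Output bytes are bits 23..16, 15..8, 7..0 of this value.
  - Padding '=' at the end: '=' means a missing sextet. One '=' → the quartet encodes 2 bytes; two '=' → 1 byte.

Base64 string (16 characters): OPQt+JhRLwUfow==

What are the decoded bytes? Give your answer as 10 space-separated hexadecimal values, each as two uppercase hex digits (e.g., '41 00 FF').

After char 0 ('O'=14): chars_in_quartet=1 acc=0xE bytes_emitted=0
After char 1 ('P'=15): chars_in_quartet=2 acc=0x38F bytes_emitted=0
After char 2 ('Q'=16): chars_in_quartet=3 acc=0xE3D0 bytes_emitted=0
After char 3 ('t'=45): chars_in_quartet=4 acc=0x38F42D -> emit 38 F4 2D, reset; bytes_emitted=3
After char 4 ('+'=62): chars_in_quartet=1 acc=0x3E bytes_emitted=3
After char 5 ('J'=9): chars_in_quartet=2 acc=0xF89 bytes_emitted=3
After char 6 ('h'=33): chars_in_quartet=3 acc=0x3E261 bytes_emitted=3
After char 7 ('R'=17): chars_in_quartet=4 acc=0xF89851 -> emit F8 98 51, reset; bytes_emitted=6
After char 8 ('L'=11): chars_in_quartet=1 acc=0xB bytes_emitted=6
After char 9 ('w'=48): chars_in_quartet=2 acc=0x2F0 bytes_emitted=6
After char 10 ('U'=20): chars_in_quartet=3 acc=0xBC14 bytes_emitted=6
After char 11 ('f'=31): chars_in_quartet=4 acc=0x2F051F -> emit 2F 05 1F, reset; bytes_emitted=9
After char 12 ('o'=40): chars_in_quartet=1 acc=0x28 bytes_emitted=9
After char 13 ('w'=48): chars_in_quartet=2 acc=0xA30 bytes_emitted=9
Padding '==': partial quartet acc=0xA30 -> emit A3; bytes_emitted=10

Answer: 38 F4 2D F8 98 51 2F 05 1F A3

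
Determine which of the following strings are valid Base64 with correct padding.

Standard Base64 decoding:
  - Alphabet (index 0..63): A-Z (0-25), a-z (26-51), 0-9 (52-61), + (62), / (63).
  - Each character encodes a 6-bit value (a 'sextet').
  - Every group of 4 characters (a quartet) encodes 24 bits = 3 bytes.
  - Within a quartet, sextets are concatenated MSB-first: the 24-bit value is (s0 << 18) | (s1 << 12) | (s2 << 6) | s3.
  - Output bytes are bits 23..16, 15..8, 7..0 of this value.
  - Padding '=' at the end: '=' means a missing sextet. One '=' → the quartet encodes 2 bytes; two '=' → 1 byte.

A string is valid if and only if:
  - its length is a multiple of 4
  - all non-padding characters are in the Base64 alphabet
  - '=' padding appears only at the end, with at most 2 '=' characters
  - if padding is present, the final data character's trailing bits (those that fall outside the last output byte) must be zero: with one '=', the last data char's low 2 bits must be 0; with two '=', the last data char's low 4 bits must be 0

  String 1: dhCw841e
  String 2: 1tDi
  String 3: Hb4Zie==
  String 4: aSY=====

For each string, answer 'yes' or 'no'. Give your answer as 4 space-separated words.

Answer: yes yes no no

Derivation:
String 1: 'dhCw841e' → valid
String 2: '1tDi' → valid
String 3: 'Hb4Zie==' → invalid (bad trailing bits)
String 4: 'aSY=====' → invalid (5 pad chars (max 2))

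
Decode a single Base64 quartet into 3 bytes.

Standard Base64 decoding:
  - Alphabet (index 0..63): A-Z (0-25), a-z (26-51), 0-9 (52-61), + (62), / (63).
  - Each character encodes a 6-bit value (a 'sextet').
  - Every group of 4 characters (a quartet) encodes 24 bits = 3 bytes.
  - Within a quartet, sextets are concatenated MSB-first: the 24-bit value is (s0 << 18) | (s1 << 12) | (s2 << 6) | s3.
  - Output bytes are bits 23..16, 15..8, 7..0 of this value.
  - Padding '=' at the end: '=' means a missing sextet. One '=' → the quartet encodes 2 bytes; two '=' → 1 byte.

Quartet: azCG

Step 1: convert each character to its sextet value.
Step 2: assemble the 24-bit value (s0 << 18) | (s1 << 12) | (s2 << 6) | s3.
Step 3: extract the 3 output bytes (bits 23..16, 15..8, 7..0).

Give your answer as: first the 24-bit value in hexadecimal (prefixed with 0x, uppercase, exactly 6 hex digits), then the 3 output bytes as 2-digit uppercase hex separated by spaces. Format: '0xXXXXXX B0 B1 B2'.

Sextets: a=26, z=51, C=2, G=6
24-bit: (26<<18) | (51<<12) | (2<<6) | 6
      = 0x680000 | 0x033000 | 0x000080 | 0x000006
      = 0x6B3086
Bytes: (v>>16)&0xFF=6B, (v>>8)&0xFF=30, v&0xFF=86

Answer: 0x6B3086 6B 30 86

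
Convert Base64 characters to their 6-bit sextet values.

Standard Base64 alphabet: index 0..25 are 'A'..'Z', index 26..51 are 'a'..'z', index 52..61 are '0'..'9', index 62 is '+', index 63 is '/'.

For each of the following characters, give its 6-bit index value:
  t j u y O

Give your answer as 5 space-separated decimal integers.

't': a..z range, 26 + ord('t') − ord('a') = 45
'j': a..z range, 26 + ord('j') − ord('a') = 35
'u': a..z range, 26 + ord('u') − ord('a') = 46
'y': a..z range, 26 + ord('y') − ord('a') = 50
'O': A..Z range, ord('O') − ord('A') = 14

Answer: 45 35 46 50 14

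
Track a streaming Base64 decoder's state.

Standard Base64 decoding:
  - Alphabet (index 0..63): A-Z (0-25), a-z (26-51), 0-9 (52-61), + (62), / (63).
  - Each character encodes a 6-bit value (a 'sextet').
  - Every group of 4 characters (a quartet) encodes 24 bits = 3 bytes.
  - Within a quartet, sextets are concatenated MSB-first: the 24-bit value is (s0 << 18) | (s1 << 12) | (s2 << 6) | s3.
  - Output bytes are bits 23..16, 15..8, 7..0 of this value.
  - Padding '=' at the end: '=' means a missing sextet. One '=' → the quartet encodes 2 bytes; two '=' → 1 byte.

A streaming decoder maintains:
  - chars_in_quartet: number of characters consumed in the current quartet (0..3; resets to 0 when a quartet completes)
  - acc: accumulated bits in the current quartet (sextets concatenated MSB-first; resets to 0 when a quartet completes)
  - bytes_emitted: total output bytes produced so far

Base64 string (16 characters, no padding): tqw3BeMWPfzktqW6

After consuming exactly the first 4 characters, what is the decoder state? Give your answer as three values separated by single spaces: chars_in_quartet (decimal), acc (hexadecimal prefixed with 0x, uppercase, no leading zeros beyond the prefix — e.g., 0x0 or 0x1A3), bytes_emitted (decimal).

After char 0 ('t'=45): chars_in_quartet=1 acc=0x2D bytes_emitted=0
After char 1 ('q'=42): chars_in_quartet=2 acc=0xB6A bytes_emitted=0
After char 2 ('w'=48): chars_in_quartet=3 acc=0x2DAB0 bytes_emitted=0
After char 3 ('3'=55): chars_in_quartet=4 acc=0xB6AC37 -> emit B6 AC 37, reset; bytes_emitted=3

Answer: 0 0x0 3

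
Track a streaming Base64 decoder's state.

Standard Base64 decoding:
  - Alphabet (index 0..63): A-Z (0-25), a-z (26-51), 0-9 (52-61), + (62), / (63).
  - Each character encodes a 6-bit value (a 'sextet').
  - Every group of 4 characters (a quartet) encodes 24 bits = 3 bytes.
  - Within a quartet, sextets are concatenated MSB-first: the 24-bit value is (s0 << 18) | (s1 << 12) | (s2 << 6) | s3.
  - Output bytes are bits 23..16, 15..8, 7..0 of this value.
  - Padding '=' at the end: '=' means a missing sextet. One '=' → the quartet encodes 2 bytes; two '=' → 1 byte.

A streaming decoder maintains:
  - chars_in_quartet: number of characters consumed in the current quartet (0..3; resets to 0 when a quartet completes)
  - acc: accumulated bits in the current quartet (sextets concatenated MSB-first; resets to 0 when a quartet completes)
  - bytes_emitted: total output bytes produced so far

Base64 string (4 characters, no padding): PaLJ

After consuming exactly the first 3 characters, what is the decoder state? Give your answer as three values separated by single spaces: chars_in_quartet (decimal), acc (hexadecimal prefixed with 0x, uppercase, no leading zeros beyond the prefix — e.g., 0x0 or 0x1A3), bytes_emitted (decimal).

Answer: 3 0xF68B 0

Derivation:
After char 0 ('P'=15): chars_in_quartet=1 acc=0xF bytes_emitted=0
After char 1 ('a'=26): chars_in_quartet=2 acc=0x3DA bytes_emitted=0
After char 2 ('L'=11): chars_in_quartet=3 acc=0xF68B bytes_emitted=0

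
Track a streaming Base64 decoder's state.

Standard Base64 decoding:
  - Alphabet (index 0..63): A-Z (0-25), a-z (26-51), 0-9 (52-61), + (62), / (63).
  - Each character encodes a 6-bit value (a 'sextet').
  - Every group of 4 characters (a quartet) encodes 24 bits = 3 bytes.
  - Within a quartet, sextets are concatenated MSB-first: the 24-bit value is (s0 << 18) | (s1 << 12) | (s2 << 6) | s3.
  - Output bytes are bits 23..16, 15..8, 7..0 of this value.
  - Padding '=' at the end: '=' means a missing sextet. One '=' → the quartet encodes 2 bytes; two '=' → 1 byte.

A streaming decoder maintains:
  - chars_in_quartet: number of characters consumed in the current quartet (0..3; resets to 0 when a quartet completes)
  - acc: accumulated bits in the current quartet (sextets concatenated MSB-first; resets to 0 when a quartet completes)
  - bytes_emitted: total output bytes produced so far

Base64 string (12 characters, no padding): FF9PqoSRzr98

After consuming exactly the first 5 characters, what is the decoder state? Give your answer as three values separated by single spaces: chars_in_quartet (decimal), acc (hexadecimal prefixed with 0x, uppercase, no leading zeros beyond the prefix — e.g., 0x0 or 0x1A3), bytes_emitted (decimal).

After char 0 ('F'=5): chars_in_quartet=1 acc=0x5 bytes_emitted=0
After char 1 ('F'=5): chars_in_quartet=2 acc=0x145 bytes_emitted=0
After char 2 ('9'=61): chars_in_quartet=3 acc=0x517D bytes_emitted=0
After char 3 ('P'=15): chars_in_quartet=4 acc=0x145F4F -> emit 14 5F 4F, reset; bytes_emitted=3
After char 4 ('q'=42): chars_in_quartet=1 acc=0x2A bytes_emitted=3

Answer: 1 0x2A 3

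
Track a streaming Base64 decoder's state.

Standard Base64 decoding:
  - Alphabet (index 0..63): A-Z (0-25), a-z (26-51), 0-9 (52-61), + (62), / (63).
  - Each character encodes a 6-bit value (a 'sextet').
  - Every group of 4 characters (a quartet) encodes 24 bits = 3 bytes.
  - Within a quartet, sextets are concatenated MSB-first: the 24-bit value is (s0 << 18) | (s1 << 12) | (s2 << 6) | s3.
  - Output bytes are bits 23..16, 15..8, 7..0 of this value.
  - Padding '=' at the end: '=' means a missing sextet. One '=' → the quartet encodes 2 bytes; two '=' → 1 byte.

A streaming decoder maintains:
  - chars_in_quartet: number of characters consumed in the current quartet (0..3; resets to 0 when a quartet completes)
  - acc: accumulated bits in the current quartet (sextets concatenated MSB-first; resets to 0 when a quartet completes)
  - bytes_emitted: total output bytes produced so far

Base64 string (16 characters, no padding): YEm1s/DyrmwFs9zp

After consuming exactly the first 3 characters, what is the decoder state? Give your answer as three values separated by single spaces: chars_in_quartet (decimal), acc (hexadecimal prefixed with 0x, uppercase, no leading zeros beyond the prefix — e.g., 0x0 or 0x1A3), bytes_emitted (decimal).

Answer: 3 0x18126 0

Derivation:
After char 0 ('Y'=24): chars_in_quartet=1 acc=0x18 bytes_emitted=0
After char 1 ('E'=4): chars_in_quartet=2 acc=0x604 bytes_emitted=0
After char 2 ('m'=38): chars_in_quartet=3 acc=0x18126 bytes_emitted=0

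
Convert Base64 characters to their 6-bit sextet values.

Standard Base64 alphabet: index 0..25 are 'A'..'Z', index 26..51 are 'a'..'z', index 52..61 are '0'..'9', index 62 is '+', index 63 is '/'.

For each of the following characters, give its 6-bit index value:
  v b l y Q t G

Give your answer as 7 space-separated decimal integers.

Answer: 47 27 37 50 16 45 6

Derivation:
'v': a..z range, 26 + ord('v') − ord('a') = 47
'b': a..z range, 26 + ord('b') − ord('a') = 27
'l': a..z range, 26 + ord('l') − ord('a') = 37
'y': a..z range, 26 + ord('y') − ord('a') = 50
'Q': A..Z range, ord('Q') − ord('A') = 16
't': a..z range, 26 + ord('t') − ord('a') = 45
'G': A..Z range, ord('G') − ord('A') = 6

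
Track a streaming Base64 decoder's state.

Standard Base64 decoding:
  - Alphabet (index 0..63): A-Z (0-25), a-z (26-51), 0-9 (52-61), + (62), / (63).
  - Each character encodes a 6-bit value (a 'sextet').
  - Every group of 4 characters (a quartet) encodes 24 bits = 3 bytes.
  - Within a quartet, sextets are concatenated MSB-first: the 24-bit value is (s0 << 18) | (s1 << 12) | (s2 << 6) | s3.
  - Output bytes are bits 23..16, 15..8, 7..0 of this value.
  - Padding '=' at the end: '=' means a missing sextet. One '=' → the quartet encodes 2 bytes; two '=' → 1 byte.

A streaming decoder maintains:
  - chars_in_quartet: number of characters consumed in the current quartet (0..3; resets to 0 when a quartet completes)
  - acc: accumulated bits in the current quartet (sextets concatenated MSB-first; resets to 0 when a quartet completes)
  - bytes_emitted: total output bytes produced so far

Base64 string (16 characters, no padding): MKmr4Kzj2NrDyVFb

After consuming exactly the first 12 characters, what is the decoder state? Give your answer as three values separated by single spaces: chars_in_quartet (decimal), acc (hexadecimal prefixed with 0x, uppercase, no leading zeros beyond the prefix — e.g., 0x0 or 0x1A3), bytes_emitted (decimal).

Answer: 0 0x0 9

Derivation:
After char 0 ('M'=12): chars_in_quartet=1 acc=0xC bytes_emitted=0
After char 1 ('K'=10): chars_in_quartet=2 acc=0x30A bytes_emitted=0
After char 2 ('m'=38): chars_in_quartet=3 acc=0xC2A6 bytes_emitted=0
After char 3 ('r'=43): chars_in_quartet=4 acc=0x30A9AB -> emit 30 A9 AB, reset; bytes_emitted=3
After char 4 ('4'=56): chars_in_quartet=1 acc=0x38 bytes_emitted=3
After char 5 ('K'=10): chars_in_quartet=2 acc=0xE0A bytes_emitted=3
After char 6 ('z'=51): chars_in_quartet=3 acc=0x382B3 bytes_emitted=3
After char 7 ('j'=35): chars_in_quartet=4 acc=0xE0ACE3 -> emit E0 AC E3, reset; bytes_emitted=6
After char 8 ('2'=54): chars_in_quartet=1 acc=0x36 bytes_emitted=6
After char 9 ('N'=13): chars_in_quartet=2 acc=0xD8D bytes_emitted=6
After char 10 ('r'=43): chars_in_quartet=3 acc=0x3636B bytes_emitted=6
After char 11 ('D'=3): chars_in_quartet=4 acc=0xD8DAC3 -> emit D8 DA C3, reset; bytes_emitted=9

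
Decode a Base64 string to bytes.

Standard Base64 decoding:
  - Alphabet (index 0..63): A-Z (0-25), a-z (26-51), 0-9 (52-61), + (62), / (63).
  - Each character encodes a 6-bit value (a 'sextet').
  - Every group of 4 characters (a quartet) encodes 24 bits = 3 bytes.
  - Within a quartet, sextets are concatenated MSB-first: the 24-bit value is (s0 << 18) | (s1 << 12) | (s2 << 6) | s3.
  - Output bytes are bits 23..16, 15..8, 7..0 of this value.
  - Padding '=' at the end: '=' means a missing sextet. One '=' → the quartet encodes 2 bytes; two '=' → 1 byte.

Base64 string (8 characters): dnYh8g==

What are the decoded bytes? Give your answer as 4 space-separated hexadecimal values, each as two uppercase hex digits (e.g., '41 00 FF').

After char 0 ('d'=29): chars_in_quartet=1 acc=0x1D bytes_emitted=0
After char 1 ('n'=39): chars_in_quartet=2 acc=0x767 bytes_emitted=0
After char 2 ('Y'=24): chars_in_quartet=3 acc=0x1D9D8 bytes_emitted=0
After char 3 ('h'=33): chars_in_quartet=4 acc=0x767621 -> emit 76 76 21, reset; bytes_emitted=3
After char 4 ('8'=60): chars_in_quartet=1 acc=0x3C bytes_emitted=3
After char 5 ('g'=32): chars_in_quartet=2 acc=0xF20 bytes_emitted=3
Padding '==': partial quartet acc=0xF20 -> emit F2; bytes_emitted=4

Answer: 76 76 21 F2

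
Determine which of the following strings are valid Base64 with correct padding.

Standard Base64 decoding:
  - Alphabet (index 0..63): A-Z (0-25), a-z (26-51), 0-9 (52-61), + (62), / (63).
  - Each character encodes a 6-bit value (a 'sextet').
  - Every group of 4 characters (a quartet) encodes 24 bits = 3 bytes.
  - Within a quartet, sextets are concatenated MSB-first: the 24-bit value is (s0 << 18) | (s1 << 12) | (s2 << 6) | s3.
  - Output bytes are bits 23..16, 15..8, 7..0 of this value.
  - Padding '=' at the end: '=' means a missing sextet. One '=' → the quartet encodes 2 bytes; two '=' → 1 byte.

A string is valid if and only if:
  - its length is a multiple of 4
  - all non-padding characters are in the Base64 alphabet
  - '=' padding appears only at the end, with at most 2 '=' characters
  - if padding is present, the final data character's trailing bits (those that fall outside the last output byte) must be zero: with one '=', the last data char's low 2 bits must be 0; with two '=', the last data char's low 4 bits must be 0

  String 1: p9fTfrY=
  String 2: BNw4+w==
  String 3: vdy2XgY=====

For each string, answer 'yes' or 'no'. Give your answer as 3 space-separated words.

String 1: 'p9fTfrY=' → valid
String 2: 'BNw4+w==' → valid
String 3: 'vdy2XgY=====' → invalid (5 pad chars (max 2))

Answer: yes yes no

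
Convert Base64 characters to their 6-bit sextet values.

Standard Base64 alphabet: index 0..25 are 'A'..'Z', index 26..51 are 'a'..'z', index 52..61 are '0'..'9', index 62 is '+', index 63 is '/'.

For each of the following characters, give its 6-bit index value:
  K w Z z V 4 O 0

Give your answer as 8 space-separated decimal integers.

Answer: 10 48 25 51 21 56 14 52

Derivation:
'K': A..Z range, ord('K') − ord('A') = 10
'w': a..z range, 26 + ord('w') − ord('a') = 48
'Z': A..Z range, ord('Z') − ord('A') = 25
'z': a..z range, 26 + ord('z') − ord('a') = 51
'V': A..Z range, ord('V') − ord('A') = 21
'4': 0..9 range, 52 + ord('4') − ord('0') = 56
'O': A..Z range, ord('O') − ord('A') = 14
'0': 0..9 range, 52 + ord('0') − ord('0') = 52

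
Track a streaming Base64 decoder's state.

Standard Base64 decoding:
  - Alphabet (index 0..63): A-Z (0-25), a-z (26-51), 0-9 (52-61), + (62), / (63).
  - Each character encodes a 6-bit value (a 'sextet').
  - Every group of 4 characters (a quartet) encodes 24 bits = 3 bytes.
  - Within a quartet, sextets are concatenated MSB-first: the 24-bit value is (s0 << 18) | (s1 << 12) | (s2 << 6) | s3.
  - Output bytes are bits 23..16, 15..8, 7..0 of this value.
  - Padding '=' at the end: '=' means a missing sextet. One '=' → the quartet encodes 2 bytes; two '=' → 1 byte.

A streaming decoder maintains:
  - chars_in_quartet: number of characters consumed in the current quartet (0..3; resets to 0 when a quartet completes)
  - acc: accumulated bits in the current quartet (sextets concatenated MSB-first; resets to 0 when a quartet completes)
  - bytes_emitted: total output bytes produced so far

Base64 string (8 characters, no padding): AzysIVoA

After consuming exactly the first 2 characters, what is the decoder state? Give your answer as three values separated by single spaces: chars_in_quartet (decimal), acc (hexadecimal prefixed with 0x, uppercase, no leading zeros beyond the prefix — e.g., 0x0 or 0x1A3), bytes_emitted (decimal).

After char 0 ('A'=0): chars_in_quartet=1 acc=0x0 bytes_emitted=0
After char 1 ('z'=51): chars_in_quartet=2 acc=0x33 bytes_emitted=0

Answer: 2 0x33 0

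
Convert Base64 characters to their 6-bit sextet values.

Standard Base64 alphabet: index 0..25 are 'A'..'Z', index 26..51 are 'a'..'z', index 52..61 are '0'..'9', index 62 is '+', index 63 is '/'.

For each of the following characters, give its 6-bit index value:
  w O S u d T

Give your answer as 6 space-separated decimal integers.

Answer: 48 14 18 46 29 19

Derivation:
'w': a..z range, 26 + ord('w') − ord('a') = 48
'O': A..Z range, ord('O') − ord('A') = 14
'S': A..Z range, ord('S') − ord('A') = 18
'u': a..z range, 26 + ord('u') − ord('a') = 46
'd': a..z range, 26 + ord('d') − ord('a') = 29
'T': A..Z range, ord('T') − ord('A') = 19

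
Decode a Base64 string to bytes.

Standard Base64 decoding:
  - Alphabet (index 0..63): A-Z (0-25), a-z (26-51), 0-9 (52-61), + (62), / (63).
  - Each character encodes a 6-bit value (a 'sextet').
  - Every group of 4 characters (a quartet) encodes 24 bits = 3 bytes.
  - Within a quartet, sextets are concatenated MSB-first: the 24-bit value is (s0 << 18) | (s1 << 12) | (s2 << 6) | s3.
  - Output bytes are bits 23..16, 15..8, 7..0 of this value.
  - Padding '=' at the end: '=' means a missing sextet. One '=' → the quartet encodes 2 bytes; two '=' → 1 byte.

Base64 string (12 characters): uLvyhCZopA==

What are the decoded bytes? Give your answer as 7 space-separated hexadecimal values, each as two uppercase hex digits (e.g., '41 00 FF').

Answer: B8 BB F2 84 26 68 A4

Derivation:
After char 0 ('u'=46): chars_in_quartet=1 acc=0x2E bytes_emitted=0
After char 1 ('L'=11): chars_in_quartet=2 acc=0xB8B bytes_emitted=0
After char 2 ('v'=47): chars_in_quartet=3 acc=0x2E2EF bytes_emitted=0
After char 3 ('y'=50): chars_in_quartet=4 acc=0xB8BBF2 -> emit B8 BB F2, reset; bytes_emitted=3
After char 4 ('h'=33): chars_in_quartet=1 acc=0x21 bytes_emitted=3
After char 5 ('C'=2): chars_in_quartet=2 acc=0x842 bytes_emitted=3
After char 6 ('Z'=25): chars_in_quartet=3 acc=0x21099 bytes_emitted=3
After char 7 ('o'=40): chars_in_quartet=4 acc=0x842668 -> emit 84 26 68, reset; bytes_emitted=6
After char 8 ('p'=41): chars_in_quartet=1 acc=0x29 bytes_emitted=6
After char 9 ('A'=0): chars_in_quartet=2 acc=0xA40 bytes_emitted=6
Padding '==': partial quartet acc=0xA40 -> emit A4; bytes_emitted=7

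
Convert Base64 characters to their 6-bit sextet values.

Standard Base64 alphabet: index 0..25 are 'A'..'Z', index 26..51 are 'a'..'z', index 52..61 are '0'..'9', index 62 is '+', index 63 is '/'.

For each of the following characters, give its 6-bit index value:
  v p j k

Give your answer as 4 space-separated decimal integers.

'v': a..z range, 26 + ord('v') − ord('a') = 47
'p': a..z range, 26 + ord('p') − ord('a') = 41
'j': a..z range, 26 + ord('j') − ord('a') = 35
'k': a..z range, 26 + ord('k') − ord('a') = 36

Answer: 47 41 35 36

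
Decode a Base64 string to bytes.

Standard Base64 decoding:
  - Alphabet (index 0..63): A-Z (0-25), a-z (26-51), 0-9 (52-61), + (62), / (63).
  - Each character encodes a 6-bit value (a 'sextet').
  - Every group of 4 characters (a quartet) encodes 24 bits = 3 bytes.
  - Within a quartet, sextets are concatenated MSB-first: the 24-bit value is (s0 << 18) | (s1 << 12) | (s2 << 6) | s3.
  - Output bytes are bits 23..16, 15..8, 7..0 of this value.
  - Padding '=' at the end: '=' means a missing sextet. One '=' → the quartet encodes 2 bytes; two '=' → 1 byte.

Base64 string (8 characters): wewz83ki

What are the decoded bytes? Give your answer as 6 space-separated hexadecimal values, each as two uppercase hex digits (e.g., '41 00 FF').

Answer: C1 EC 33 F3 79 22

Derivation:
After char 0 ('w'=48): chars_in_quartet=1 acc=0x30 bytes_emitted=0
After char 1 ('e'=30): chars_in_quartet=2 acc=0xC1E bytes_emitted=0
After char 2 ('w'=48): chars_in_quartet=3 acc=0x307B0 bytes_emitted=0
After char 3 ('z'=51): chars_in_quartet=4 acc=0xC1EC33 -> emit C1 EC 33, reset; bytes_emitted=3
After char 4 ('8'=60): chars_in_quartet=1 acc=0x3C bytes_emitted=3
After char 5 ('3'=55): chars_in_quartet=2 acc=0xF37 bytes_emitted=3
After char 6 ('k'=36): chars_in_quartet=3 acc=0x3CDE4 bytes_emitted=3
After char 7 ('i'=34): chars_in_quartet=4 acc=0xF37922 -> emit F3 79 22, reset; bytes_emitted=6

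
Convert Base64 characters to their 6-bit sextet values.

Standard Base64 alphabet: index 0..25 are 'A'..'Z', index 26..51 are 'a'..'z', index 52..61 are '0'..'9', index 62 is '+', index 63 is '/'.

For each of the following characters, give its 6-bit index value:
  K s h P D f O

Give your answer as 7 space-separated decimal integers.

'K': A..Z range, ord('K') − ord('A') = 10
's': a..z range, 26 + ord('s') − ord('a') = 44
'h': a..z range, 26 + ord('h') − ord('a') = 33
'P': A..Z range, ord('P') − ord('A') = 15
'D': A..Z range, ord('D') − ord('A') = 3
'f': a..z range, 26 + ord('f') − ord('a') = 31
'O': A..Z range, ord('O') − ord('A') = 14

Answer: 10 44 33 15 3 31 14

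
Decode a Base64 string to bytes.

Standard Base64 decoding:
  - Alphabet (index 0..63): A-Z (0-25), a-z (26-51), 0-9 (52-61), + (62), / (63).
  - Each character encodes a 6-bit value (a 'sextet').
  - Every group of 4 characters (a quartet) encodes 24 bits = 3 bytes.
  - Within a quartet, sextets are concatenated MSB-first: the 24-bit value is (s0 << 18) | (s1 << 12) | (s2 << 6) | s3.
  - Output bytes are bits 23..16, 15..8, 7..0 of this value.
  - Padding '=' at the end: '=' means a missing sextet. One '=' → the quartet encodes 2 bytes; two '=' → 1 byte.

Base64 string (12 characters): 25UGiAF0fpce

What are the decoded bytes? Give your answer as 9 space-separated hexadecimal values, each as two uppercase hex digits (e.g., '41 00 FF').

Answer: DB 95 06 88 01 74 7E 97 1E

Derivation:
After char 0 ('2'=54): chars_in_quartet=1 acc=0x36 bytes_emitted=0
After char 1 ('5'=57): chars_in_quartet=2 acc=0xDB9 bytes_emitted=0
After char 2 ('U'=20): chars_in_quartet=3 acc=0x36E54 bytes_emitted=0
After char 3 ('G'=6): chars_in_quartet=4 acc=0xDB9506 -> emit DB 95 06, reset; bytes_emitted=3
After char 4 ('i'=34): chars_in_quartet=1 acc=0x22 bytes_emitted=3
After char 5 ('A'=0): chars_in_quartet=2 acc=0x880 bytes_emitted=3
After char 6 ('F'=5): chars_in_quartet=3 acc=0x22005 bytes_emitted=3
After char 7 ('0'=52): chars_in_quartet=4 acc=0x880174 -> emit 88 01 74, reset; bytes_emitted=6
After char 8 ('f'=31): chars_in_quartet=1 acc=0x1F bytes_emitted=6
After char 9 ('p'=41): chars_in_quartet=2 acc=0x7E9 bytes_emitted=6
After char 10 ('c'=28): chars_in_quartet=3 acc=0x1FA5C bytes_emitted=6
After char 11 ('e'=30): chars_in_quartet=4 acc=0x7E971E -> emit 7E 97 1E, reset; bytes_emitted=9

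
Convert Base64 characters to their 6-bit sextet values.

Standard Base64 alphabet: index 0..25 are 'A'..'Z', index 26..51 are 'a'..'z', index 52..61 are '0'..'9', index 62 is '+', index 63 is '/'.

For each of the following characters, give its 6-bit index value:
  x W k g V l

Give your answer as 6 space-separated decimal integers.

'x': a..z range, 26 + ord('x') − ord('a') = 49
'W': A..Z range, ord('W') − ord('A') = 22
'k': a..z range, 26 + ord('k') − ord('a') = 36
'g': a..z range, 26 + ord('g') − ord('a') = 32
'V': A..Z range, ord('V') − ord('A') = 21
'l': a..z range, 26 + ord('l') − ord('a') = 37

Answer: 49 22 36 32 21 37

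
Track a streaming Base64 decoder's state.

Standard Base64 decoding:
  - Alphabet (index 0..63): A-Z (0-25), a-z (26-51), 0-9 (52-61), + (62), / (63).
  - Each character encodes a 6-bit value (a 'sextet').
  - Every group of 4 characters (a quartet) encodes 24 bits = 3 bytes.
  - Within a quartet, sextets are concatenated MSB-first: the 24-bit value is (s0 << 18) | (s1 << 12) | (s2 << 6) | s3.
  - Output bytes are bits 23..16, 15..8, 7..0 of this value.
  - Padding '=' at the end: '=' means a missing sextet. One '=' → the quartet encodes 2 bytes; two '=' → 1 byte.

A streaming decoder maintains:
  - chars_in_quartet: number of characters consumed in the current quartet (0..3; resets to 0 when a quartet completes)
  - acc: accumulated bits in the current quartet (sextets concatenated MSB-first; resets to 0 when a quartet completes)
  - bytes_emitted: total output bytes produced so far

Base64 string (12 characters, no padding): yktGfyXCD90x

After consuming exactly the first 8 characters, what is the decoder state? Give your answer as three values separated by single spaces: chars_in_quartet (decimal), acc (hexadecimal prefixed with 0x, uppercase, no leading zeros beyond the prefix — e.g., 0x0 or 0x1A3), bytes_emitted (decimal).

Answer: 0 0x0 6

Derivation:
After char 0 ('y'=50): chars_in_quartet=1 acc=0x32 bytes_emitted=0
After char 1 ('k'=36): chars_in_quartet=2 acc=0xCA4 bytes_emitted=0
After char 2 ('t'=45): chars_in_quartet=3 acc=0x3292D bytes_emitted=0
After char 3 ('G'=6): chars_in_quartet=4 acc=0xCA4B46 -> emit CA 4B 46, reset; bytes_emitted=3
After char 4 ('f'=31): chars_in_quartet=1 acc=0x1F bytes_emitted=3
After char 5 ('y'=50): chars_in_quartet=2 acc=0x7F2 bytes_emitted=3
After char 6 ('X'=23): chars_in_quartet=3 acc=0x1FC97 bytes_emitted=3
After char 7 ('C'=2): chars_in_quartet=4 acc=0x7F25C2 -> emit 7F 25 C2, reset; bytes_emitted=6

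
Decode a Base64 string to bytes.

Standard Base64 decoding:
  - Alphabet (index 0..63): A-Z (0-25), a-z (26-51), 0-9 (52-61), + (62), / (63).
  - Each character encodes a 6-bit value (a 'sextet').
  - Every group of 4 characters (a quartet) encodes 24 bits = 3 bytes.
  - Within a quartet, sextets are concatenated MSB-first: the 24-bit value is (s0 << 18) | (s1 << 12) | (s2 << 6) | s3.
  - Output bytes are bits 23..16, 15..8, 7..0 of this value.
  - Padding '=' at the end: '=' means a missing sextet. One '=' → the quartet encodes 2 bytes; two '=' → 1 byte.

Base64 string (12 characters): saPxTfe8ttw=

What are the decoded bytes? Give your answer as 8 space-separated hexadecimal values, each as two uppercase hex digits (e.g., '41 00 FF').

After char 0 ('s'=44): chars_in_quartet=1 acc=0x2C bytes_emitted=0
After char 1 ('a'=26): chars_in_quartet=2 acc=0xB1A bytes_emitted=0
After char 2 ('P'=15): chars_in_quartet=3 acc=0x2C68F bytes_emitted=0
After char 3 ('x'=49): chars_in_quartet=4 acc=0xB1A3F1 -> emit B1 A3 F1, reset; bytes_emitted=3
After char 4 ('T'=19): chars_in_quartet=1 acc=0x13 bytes_emitted=3
After char 5 ('f'=31): chars_in_quartet=2 acc=0x4DF bytes_emitted=3
After char 6 ('e'=30): chars_in_quartet=3 acc=0x137DE bytes_emitted=3
After char 7 ('8'=60): chars_in_quartet=4 acc=0x4DF7BC -> emit 4D F7 BC, reset; bytes_emitted=6
After char 8 ('t'=45): chars_in_quartet=1 acc=0x2D bytes_emitted=6
After char 9 ('t'=45): chars_in_quartet=2 acc=0xB6D bytes_emitted=6
After char 10 ('w'=48): chars_in_quartet=3 acc=0x2DB70 bytes_emitted=6
Padding '=': partial quartet acc=0x2DB70 -> emit B6 DC; bytes_emitted=8

Answer: B1 A3 F1 4D F7 BC B6 DC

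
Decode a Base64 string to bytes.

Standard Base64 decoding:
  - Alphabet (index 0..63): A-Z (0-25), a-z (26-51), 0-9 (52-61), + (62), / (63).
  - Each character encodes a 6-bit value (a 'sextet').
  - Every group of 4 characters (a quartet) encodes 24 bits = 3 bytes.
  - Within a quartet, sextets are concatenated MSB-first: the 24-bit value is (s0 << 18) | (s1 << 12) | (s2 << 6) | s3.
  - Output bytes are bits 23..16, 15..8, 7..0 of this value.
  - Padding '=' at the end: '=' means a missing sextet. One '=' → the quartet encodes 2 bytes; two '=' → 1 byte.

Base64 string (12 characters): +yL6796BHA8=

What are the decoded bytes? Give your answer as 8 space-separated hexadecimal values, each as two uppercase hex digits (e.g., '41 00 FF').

After char 0 ('+'=62): chars_in_quartet=1 acc=0x3E bytes_emitted=0
After char 1 ('y'=50): chars_in_quartet=2 acc=0xFB2 bytes_emitted=0
After char 2 ('L'=11): chars_in_quartet=3 acc=0x3EC8B bytes_emitted=0
After char 3 ('6'=58): chars_in_quartet=4 acc=0xFB22FA -> emit FB 22 FA, reset; bytes_emitted=3
After char 4 ('7'=59): chars_in_quartet=1 acc=0x3B bytes_emitted=3
After char 5 ('9'=61): chars_in_quartet=2 acc=0xEFD bytes_emitted=3
After char 6 ('6'=58): chars_in_quartet=3 acc=0x3BF7A bytes_emitted=3
After char 7 ('B'=1): chars_in_quartet=4 acc=0xEFDE81 -> emit EF DE 81, reset; bytes_emitted=6
After char 8 ('H'=7): chars_in_quartet=1 acc=0x7 bytes_emitted=6
After char 9 ('A'=0): chars_in_quartet=2 acc=0x1C0 bytes_emitted=6
After char 10 ('8'=60): chars_in_quartet=3 acc=0x703C bytes_emitted=6
Padding '=': partial quartet acc=0x703C -> emit 1C 0F; bytes_emitted=8

Answer: FB 22 FA EF DE 81 1C 0F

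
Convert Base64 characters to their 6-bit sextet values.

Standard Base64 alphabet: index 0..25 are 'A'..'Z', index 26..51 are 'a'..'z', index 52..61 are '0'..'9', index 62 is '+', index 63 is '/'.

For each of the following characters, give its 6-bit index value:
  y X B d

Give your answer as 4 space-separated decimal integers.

'y': a..z range, 26 + ord('y') − ord('a') = 50
'X': A..Z range, ord('X') − ord('A') = 23
'B': A..Z range, ord('B') − ord('A') = 1
'd': a..z range, 26 + ord('d') − ord('a') = 29

Answer: 50 23 1 29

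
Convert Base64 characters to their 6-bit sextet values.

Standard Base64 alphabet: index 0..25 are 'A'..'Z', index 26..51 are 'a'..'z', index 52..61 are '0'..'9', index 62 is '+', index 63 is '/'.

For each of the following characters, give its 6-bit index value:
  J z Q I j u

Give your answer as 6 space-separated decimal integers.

'J': A..Z range, ord('J') − ord('A') = 9
'z': a..z range, 26 + ord('z') − ord('a') = 51
'Q': A..Z range, ord('Q') − ord('A') = 16
'I': A..Z range, ord('I') − ord('A') = 8
'j': a..z range, 26 + ord('j') − ord('a') = 35
'u': a..z range, 26 + ord('u') − ord('a') = 46

Answer: 9 51 16 8 35 46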